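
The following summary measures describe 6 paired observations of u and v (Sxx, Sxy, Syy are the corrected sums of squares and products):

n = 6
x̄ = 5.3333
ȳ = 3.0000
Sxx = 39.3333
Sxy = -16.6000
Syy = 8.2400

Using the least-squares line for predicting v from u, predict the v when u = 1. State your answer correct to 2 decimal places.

b = Sxy/Sxx = -16.6/39.3333 = -0.422034
a = ȳ − b·x̄ = 3 − (-0.422034)·5.3333 = 5.250835
ŷ(1) = a + b·1 = 5.250835 + (-0.422034)·1 = 4.828801

4.83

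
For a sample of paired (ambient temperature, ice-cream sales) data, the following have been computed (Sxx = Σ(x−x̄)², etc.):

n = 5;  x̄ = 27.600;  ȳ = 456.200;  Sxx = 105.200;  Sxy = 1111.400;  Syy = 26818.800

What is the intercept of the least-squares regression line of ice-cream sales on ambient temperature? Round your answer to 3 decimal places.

b = Sxy/Sxx = 1111.4/105.2 = 10.564639
a = ȳ − b·x̄ = 456.2 − 10.564639·27.6 = 164.615970

164.616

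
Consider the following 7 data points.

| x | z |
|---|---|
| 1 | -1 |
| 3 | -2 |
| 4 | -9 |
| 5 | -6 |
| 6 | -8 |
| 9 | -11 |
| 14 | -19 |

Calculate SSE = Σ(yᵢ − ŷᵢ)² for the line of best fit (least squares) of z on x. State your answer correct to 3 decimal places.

n = 7, Σx = 42, Σy = -56, Σxy = -486, Σx² = 364, Σy² = 668
Sxx = Σx² − (Σx)²/n = 364 − 252 = 112
Sxy = Σxy − (Σx)(Σy)/n = -486 − (-336) = -150
Syy = Σy² − (Σy)²/n = 668 − 448 = 220
b = Sxy/Sxx = -150/112 = -1.339286
SSE = Syy − b·Sxy = 220 − (-1.339286)·(-150) = 19.107143

19.107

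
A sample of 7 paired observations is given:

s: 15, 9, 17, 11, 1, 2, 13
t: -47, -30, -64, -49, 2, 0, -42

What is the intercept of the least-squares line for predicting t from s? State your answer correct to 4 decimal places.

5.7460

n = 7, Σx = 68, Σy = -230, Σxy = -3146, Σx² = 890
Sxx = Σx² − (Σx)²/n = 890 − 660.571429 = 229.428571
Sxy = Σxy − (Σx)(Σy)/n = -3146 − (-2234.285714) = -911.714286
b = Sxy/Sxx = -911.714286/229.428571 = -3.973848
a = ȳ − b·x̄ = -32.857143 − (-3.973848)·9.714286 = 5.745953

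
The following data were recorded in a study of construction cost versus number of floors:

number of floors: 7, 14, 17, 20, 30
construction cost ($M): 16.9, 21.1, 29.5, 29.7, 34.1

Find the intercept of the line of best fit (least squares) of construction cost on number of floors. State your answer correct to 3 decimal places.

12.602

n = 5, Σx = 88, Σy = 131.3, Σxy = 2532.2, Σx² = 1834
Sxx = Σx² − (Σx)²/n = 1834 − 1548.8 = 285.2
Sxy = Σxy − (Σx)(Σy)/n = 2532.2 − 2310.88 = 221.32
b = Sxy/Sxx = 221.32/285.2 = 0.776017
a = ȳ − b·x̄ = 26.26 − 0.776017·17.6 = 12.602104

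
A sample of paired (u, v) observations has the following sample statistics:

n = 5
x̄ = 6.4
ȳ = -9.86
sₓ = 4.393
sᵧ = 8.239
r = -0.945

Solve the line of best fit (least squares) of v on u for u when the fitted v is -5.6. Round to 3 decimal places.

3.996

b = r · sᵧ/sₓ = -0.945 · 8.239/4.393 = -1.772332
a = ȳ − b·x̄ = -9.86 − (-1.772332)·6.4 = 1.482926
Set a + b·x = -5.6: x = (-5.6 − 1.482926) / (-1.772332) = 3.996387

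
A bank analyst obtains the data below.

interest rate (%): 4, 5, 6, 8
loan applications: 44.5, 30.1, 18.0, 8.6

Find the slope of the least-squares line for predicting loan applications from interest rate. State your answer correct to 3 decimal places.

n = 4, Σx = 23, Σy = 101.2, Σxy = 505.3, Σx² = 141
Sxx = Σx² − (Σx)²/n = 141 − 132.25 = 8.75
Sxy = Σxy − (Σx)(Σy)/n = 505.3 − 581.9 = -76.6
b = Sxy/Sxx = -76.6/8.75 = -8.754286

-8.754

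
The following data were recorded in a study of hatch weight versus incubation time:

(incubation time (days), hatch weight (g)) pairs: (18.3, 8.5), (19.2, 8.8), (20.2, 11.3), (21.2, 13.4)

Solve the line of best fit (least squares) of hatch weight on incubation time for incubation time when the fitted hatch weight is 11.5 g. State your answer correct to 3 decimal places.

20.285

n = 4, Σx = 78.9, Σy = 42, Σxy = 836.85, Σx² = 1561.01
Sxx = Σx² − (Σx)²/n = 1561.01 − 1556.3025 = 4.7075
Sxy = Σxy − (Σx)(Σy)/n = 836.85 − 828.45 = 8.4
b = Sxy/Sxx = 8.4/4.7075 = 1.784387
a = ȳ − b·x̄ = 10.5 − 1.784387·19.725 = -24.697026
Set a + b·x = 11.5: x = (11.5 − (-24.697026)) / 1.784387 = 20.285417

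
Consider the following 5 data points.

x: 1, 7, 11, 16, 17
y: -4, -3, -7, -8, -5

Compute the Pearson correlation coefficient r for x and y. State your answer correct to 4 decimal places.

n = 5, Σx = 52, Σy = -27, Σxy = -315, Σx² = 716, Σy² = 163
Sxx = Σx² − (Σx)²/n = 716 − 540.8 = 175.2
Sxy = Σxy − (Σx)(Σy)/n = -315 − (-280.8) = -34.2
Syy = Σy² − (Σy)²/n = 163 − 145.8 = 17.2
r = Sxy/√(Sxx·Syy) = -34.2/√(3013.44) = -34.2/54.894808 = -0.623010

-0.6230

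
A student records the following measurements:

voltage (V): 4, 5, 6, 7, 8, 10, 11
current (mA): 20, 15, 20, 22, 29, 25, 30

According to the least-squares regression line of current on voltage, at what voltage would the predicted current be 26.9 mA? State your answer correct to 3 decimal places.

n = 7, Σx = 51, Σy = 161, Σxy = 1241, Σx² = 411
Sxx = Σx² − (Σx)²/n = 411 − 371.571429 = 39.428571
Sxy = Σxy − (Σx)(Σy)/n = 1241 − 1173 = 68
b = Sxy/Sxx = 68/39.428571 = 1.724638
a = ȳ − b·x̄ = 23 − 1.724638·7.285714 = 10.434783
Set a + b·x = 26.9: x = (26.9 − 10.434783) / 1.724638 = 9.547059

9.547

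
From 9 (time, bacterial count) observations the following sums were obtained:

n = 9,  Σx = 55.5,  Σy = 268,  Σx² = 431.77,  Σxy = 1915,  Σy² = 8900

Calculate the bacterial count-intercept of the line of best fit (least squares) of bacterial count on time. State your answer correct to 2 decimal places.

11.71

Sxx = Σx² − (Σx)²/n = 431.77 − 342.25 = 89.52
Sxy = Σxy − (Σx)(Σy)/n = 1915 − 1652.666667 = 262.333333
b = Sxy/Sxx = 262.333333/89.52 = 2.930444
a = ȳ − b·x̄ = 29.777778 − 2.930444·6.166667 = 11.706707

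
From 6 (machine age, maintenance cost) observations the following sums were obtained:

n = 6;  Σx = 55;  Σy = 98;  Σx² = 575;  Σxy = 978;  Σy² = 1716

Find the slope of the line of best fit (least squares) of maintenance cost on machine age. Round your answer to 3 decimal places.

Sxx = Σx² − (Σx)²/n = 575 − 504.166667 = 70.833333
Sxy = Σxy − (Σx)(Σy)/n = 978 − 898.333333 = 79.666667
b = Sxy/Sxx = 79.666667/70.833333 = 1.124706

1.125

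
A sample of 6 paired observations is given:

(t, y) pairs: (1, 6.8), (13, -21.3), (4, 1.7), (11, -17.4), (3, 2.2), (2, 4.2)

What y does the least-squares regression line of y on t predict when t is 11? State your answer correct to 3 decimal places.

n = 6, Σx = 34, Σy = -23.8, Σxy = -439.7, Σx² = 320
Sxx = Σx² − (Σx)²/n = 320 − 192.666667 = 127.333333
Sxy = Σxy − (Σx)(Σy)/n = -439.7 − (-134.866667) = -304.833333
b = Sxy/Sxx = -304.833333/127.333333 = -2.393979
a = ȳ − b·x̄ = -3.966667 − (-2.393979)·5.666667 = 9.599215
ŷ(11) = a + b·11 = 9.599215 + (-2.393979)·11 = -16.734555

-16.735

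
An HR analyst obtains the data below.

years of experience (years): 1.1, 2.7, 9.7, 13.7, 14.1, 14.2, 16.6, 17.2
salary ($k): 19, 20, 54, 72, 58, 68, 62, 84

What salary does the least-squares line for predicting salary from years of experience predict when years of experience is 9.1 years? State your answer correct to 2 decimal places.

47.13

n = 8, Σx = 89.3, Σy = 437, Σxy = 5842.5, Σx² = 1262.13
Sxx = Σx² − (Σx)²/n = 1262.13 − 996.81125 = 265.31875
Sxy = Σxy − (Σx)(Σy)/n = 5842.5 − 4878.0125 = 964.4875
b = Sxy/Sxx = 964.4875/265.31875 = 3.635203
a = ȳ − b·x̄ = 54.625 − 3.635203·11.1625 = 14.047047
ŷ(9.1) = a + b·9.1 = 14.047047 + 3.635203·9.1 = 47.127394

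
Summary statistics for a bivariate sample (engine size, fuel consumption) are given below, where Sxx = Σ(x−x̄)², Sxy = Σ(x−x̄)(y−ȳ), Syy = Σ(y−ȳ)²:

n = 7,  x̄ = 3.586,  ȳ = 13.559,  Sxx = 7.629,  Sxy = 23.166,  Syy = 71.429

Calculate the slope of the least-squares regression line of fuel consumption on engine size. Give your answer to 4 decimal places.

3.0366

b = Sxy/Sxx = 23.166/7.629 = 3.036571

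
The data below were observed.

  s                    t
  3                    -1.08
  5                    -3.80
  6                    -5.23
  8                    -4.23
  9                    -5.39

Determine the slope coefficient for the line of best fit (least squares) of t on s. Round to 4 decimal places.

-0.5984

n = 5, Σx = 31, Σy = -19.73, Σxy = -135.97, Σx² = 215
Sxx = Σx² − (Σx)²/n = 215 − 192.2 = 22.8
Sxy = Σxy − (Σx)(Σy)/n = -135.97 − (-122.326) = -13.644
b = Sxy/Sxx = -13.644/22.8 = -0.598421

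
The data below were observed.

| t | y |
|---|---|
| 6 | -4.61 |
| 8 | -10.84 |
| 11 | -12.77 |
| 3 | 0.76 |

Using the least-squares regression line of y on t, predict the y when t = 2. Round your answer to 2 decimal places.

2.01

n = 4, Σx = 28, Σy = -27.46, Σxy = -252.57, Σx² = 230
Sxx = Σx² − (Σx)²/n = 230 − 196 = 34
Sxy = Σxy − (Σx)(Σy)/n = -252.57 − (-192.22) = -60.35
b = Sxy/Sxx = -60.35/34 = -1.775
a = ȳ − b·x̄ = -6.865 − (-1.775)·7 = 5.56
ŷ(2) = a + b·2 = 5.56 + (-1.775)·2 = 2.01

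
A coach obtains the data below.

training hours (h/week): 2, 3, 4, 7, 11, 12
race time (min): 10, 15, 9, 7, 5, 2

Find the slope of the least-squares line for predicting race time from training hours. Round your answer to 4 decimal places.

n = 6, Σx = 39, Σy = 48, Σxy = 229, Σx² = 343
Sxx = Σx² − (Σx)²/n = 343 − 253.5 = 89.5
Sxy = Σxy − (Σx)(Σy)/n = 229 − 312 = -83
b = Sxy/Sxx = -83/89.5 = -0.927374

-0.9274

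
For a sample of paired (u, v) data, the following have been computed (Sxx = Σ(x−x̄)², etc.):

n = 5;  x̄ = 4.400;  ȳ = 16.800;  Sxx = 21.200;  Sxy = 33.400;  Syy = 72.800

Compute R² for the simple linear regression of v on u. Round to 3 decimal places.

R² = Sxy²/(Sxx·Syy) = (33.4)²/(21.2·72.8) = 0.722813

0.723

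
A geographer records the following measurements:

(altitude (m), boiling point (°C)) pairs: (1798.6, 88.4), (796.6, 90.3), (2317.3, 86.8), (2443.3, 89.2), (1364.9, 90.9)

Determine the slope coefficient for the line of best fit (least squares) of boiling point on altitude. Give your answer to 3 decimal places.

n = 5, Σx = 8720.7, Σy = 445.6, Σxy = 774082.63, Σx² = 17072079.71
Sxx = Σx² − (Σx)²/n = 17072079.71 − 15210121.698 = 1861958.012
Sxy = Σxy − (Σx)(Σy)/n = 774082.63 − 777188.784 = -3106.154
b = Sxy/Sxx = -3106.154/1861958.012 = -0.001668

-0.002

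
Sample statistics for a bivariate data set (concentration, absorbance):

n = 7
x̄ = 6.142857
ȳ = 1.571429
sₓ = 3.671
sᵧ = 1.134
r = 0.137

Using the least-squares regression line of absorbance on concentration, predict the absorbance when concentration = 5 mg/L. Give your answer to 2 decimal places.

1.52

b = r · sᵧ/sₓ = 0.137 · 1.134/3.671 = 0.042320
a = ȳ − b·x̄ = 1.571429 − 0.042320·6.142857 = 1.311461
ŷ(5) = a + b·5 = 1.311461 + 0.042320·5 = 1.523063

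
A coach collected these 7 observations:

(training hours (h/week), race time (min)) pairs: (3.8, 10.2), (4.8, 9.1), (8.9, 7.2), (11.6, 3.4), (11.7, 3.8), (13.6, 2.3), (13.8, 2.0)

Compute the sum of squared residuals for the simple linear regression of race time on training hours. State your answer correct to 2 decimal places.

1.59

n = 7, Σx = 68.2, Σy = 38, Σxy = 289.3, Σx² = 763.54, Σy² = 273.98
Sxx = Σx² − (Σx)²/n = 763.54 − 664.462857 = 99.077143
Sxy = Σxy − (Σx)(Σy)/n = 289.3 − 370.228571 = -80.928571
Syy = Σy² − (Σy)²/n = 273.98 − 206.285714 = 67.694286
b = Sxy/Sxx = -80.928571/99.077143 = -0.816824
SSE = Syy − b·Sxy = 67.694286 − (-0.816824)·(-80.928571) = 1.589900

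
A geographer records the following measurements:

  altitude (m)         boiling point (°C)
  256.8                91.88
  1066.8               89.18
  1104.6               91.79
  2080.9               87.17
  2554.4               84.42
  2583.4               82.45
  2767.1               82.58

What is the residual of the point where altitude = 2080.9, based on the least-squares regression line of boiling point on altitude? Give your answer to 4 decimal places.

1.3221

n = 7, Σx = 12414, Σy = 609.47, Σxy = 1058666.191, Σx² = 27610051.78
Sxx = Σx² − (Σx)²/n = 27610051.78 − 22015342.285714 = 5594709.494286
Sxy = Σxy − (Σx)(Σy)/n = 1058666.191 − 1080851.511429 = -22185.320429
b = Sxy/Sxx = -22185.320429/5594709.494286 = -0.003965
a = ȳ − b·x̄ = 87.067143 − (-0.003965)·1773.428571 = 94.099515
ŷ(2080.9) = 94.099515 + (-0.003965)·2080.9 = 85.847892
residual = y − ŷ = 87.17 − 85.847892 = 1.322108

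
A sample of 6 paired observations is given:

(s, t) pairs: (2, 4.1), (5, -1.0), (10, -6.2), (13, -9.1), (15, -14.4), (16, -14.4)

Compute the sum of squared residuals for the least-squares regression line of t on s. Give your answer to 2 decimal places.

4.71

n = 6, Σx = 61, Σy = -41, Σxy = -623.5, Σx² = 779, Σy² = 553.78
Sxx = Σx² − (Σx)²/n = 779 − 620.166667 = 158.833333
Sxy = Σxy − (Σx)(Σy)/n = -623.5 − (-416.833333) = -206.666667
Syy = Σy² − (Σy)²/n = 553.78 − 280.166667 = 273.613333
b = Sxy/Sxx = -206.666667/158.833333 = -1.301154
SSE = Syy − b·Sxy = 273.613333 − (-1.301154)·(-206.666667) = 4.708122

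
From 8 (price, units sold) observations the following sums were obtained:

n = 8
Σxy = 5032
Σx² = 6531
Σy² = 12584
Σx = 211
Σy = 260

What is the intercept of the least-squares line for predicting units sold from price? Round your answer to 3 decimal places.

82.349

Sxx = Σx² − (Σx)²/n = 6531 − 5565.125 = 965.875
Sxy = Σxy − (Σx)(Σy)/n = 5032 − 6857.5 = -1825.5
b = Sxy/Sxx = -1825.5/965.875 = -1.889996
a = ȳ − b·x̄ = 32.5 − (-1.889996)·26.375 = 82.348648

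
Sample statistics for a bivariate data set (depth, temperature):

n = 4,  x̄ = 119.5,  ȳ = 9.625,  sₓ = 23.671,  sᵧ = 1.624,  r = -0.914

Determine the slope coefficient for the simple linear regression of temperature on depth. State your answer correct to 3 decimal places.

-0.063

b = r · sᵧ/sₓ = -0.914 · 1.624/23.671 = -0.062707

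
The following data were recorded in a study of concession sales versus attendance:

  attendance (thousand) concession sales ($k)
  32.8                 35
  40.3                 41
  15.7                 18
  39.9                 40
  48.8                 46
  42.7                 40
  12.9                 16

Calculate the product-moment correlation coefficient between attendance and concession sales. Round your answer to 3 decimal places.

0.994

n = 7, Σx = 233.1, Σy = 236, Σxy = 8838.1, Σx² = 8909.57, Σy² = 8802
Sxx = Σx² − (Σx)²/n = 8909.57 − 7762.23 = 1147.34
Sxy = Σxy − (Σx)(Σy)/n = 8838.1 − 7858.8 = 979.3
Syy = Σy² − (Σy)²/n = 8802 − 7956.571429 = 845.428571
r = Sxy/√(Sxx·Syy) = 979.3/√(969994.017143) = 979.3/984.882743 = 0.994332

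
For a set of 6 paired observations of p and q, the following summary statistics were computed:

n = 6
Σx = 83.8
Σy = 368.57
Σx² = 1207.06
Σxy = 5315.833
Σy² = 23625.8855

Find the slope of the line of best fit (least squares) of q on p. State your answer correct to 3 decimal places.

Sxx = Σx² − (Σx)²/n = 1207.06 − 1170.406667 = 36.653333
Sxy = Σxy − (Σx)(Σy)/n = 5315.833 − 5147.694333 = 168.138667
b = Sxy/Sxx = 168.138667/36.653333 = 4.587268

4.587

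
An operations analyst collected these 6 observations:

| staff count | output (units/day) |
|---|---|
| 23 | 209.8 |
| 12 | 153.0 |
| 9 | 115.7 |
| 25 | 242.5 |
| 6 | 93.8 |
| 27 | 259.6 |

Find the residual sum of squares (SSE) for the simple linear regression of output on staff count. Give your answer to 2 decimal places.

395.64

n = 6, Σx = 102, Σy = 1074.4, Σxy = 21337.2, Σx² = 2144, Σy² = 215808.38
Sxx = Σx² − (Σx)²/n = 2144 − 1734 = 410
Sxy = Σxy − (Σx)(Σy)/n = 21337.2 − 18264.8 = 3072.4
Syy = Σy² − (Σy)²/n = 215808.38 − 192389.226667 = 23419.153333
b = Sxy/Sxx = 3072.4/410 = 7.493659
SSE = Syy − b·Sxy = 23419.153333 − 7.493659·3072.4 = 395.636846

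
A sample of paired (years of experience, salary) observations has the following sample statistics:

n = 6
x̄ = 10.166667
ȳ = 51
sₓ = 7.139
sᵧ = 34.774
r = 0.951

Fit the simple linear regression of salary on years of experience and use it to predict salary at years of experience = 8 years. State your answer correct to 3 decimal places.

b = r · sᵧ/sₓ = 0.951 · 34.774/7.139 = 4.632312
a = ȳ − b·x̄ = 51 − 4.632312·10.166667 = 3.904828
ŷ(8) = a + b·8 = 3.904828 + 4.632312·8 = 40.963323

40.963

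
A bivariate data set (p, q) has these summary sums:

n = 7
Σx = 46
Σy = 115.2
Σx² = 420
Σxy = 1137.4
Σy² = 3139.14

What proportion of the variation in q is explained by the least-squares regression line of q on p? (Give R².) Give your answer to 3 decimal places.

0.989

Sxx = Σx² − (Σx)²/n = 420 − 302.285714 = 117.714286
Sxy = Σxy − (Σx)(Σy)/n = 1137.4 − 757.028571 = 380.371429
Syy = Σy² − (Σy)²/n = 3139.14 − 1895.862857 = 1243.277143
R² = Sxy²/(Sxx·Syy) = (380.371429)²/(117.714286·1243.277143) = 0.988596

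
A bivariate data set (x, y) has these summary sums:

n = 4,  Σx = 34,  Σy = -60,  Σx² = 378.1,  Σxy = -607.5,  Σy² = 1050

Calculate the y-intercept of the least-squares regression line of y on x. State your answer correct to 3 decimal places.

-5.699

Sxx = Σx² − (Σx)²/n = 378.1 − 289 = 89.1
Sxy = Σxy − (Σx)(Σy)/n = -607.5 − (-510) = -97.5
b = Sxy/Sxx = -97.5/89.1 = -1.094276
a = ȳ − b·x̄ = -15 − (-1.094276)·8.5 = -5.698653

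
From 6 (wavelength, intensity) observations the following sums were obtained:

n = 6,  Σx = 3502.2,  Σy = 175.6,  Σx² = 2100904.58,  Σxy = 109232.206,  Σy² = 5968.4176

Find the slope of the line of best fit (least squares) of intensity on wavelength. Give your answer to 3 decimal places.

Sxx = Σx² − (Σx)²/n = 2100904.58 − 2044234.14 = 56670.44
Sxy = Σxy − (Σx)(Σy)/n = 109232.206 − 102497.72 = 6734.486
b = Sxy/Sxx = 6734.486/56670.44 = 0.118836

0.119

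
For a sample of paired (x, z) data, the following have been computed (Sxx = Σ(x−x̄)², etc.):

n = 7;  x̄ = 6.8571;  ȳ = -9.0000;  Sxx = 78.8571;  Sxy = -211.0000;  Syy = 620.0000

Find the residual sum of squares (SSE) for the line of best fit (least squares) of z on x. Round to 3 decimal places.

b = Sxy/Sxx = -211/78.8571 = -2.675726
SSE = Syy − b·Sxy = 620 − (-2.675726)·(-211) = 55.421795

55.422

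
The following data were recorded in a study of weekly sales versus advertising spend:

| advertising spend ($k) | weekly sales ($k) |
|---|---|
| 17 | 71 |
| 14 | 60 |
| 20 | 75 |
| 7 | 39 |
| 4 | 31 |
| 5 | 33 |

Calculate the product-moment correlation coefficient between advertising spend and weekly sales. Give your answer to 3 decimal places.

n = 6, Σx = 67, Σy = 309, Σxy = 4109, Σx² = 975, Σy² = 17837
Sxx = Σx² − (Σx)²/n = 975 − 748.166667 = 226.833333
Sxy = Σxy − (Σx)(Σy)/n = 4109 − 3450.5 = 658.5
Syy = Σy² − (Σy)²/n = 17837 − 15913.5 = 1923.5
r = Sxy/√(Sxx·Syy) = 658.5/√(436313.916667) = 658.5/660.540625 = 0.996911

0.997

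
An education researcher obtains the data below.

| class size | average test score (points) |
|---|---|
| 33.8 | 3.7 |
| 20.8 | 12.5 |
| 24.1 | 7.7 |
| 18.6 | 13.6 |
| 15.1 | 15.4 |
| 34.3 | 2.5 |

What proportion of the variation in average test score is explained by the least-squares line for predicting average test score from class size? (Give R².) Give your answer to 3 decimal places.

n = 6, Σx = 146.7, Σy = 55.4, Σxy = 1141.88, Σx² = 3906.35, Σy² = 657.6
Sxx = Σx² − (Σx)²/n = 3906.35 − 3586.815 = 319.535
Sxy = Σxy − (Σx)(Σy)/n = 1141.88 − 1354.53 = -212.65
Syy = Σy² − (Σy)²/n = 657.6 − 511.526667 = 146.073333
R² = Sxy²/(Sxx·Syy) = (-212.65)²/(319.535·146.073333) = 0.968816

0.969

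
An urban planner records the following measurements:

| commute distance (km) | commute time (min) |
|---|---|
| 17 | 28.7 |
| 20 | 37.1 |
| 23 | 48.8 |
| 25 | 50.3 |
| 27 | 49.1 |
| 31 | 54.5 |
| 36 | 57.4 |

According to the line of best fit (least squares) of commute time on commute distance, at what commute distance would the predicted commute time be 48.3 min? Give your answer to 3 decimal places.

26.798

n = 7, Σx = 179, Σy = 325.9, Σxy = 8691.4, Σx² = 4829
Sxx = Σx² − (Σx)²/n = 4829 − 4577.285714 = 251.714286
Sxy = Σxy − (Σx)(Σy)/n = 8691.4 − 8333.728571 = 357.671429
b = Sxy/Sxx = 357.671429/251.714286 = 1.420942
a = ȳ − b·x̄ = 46.557143 − 1.420942·25.571429 = 10.221623
Set a + b·x = 48.3: x = (48.3 − 10.221623) / 1.420942 = 26.797979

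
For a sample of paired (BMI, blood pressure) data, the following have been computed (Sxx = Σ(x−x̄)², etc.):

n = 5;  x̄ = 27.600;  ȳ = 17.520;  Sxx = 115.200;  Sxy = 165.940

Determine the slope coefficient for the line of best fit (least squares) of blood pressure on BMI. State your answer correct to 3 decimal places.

b = Sxy/Sxx = 165.94/115.2 = 1.440451

1.440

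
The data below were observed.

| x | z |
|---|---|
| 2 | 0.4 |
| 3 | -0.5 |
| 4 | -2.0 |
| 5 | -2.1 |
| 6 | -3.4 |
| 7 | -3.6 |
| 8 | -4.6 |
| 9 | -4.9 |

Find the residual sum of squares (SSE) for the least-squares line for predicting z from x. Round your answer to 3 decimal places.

n = 8, Σx = 44, Σy = -20.7, Σxy = -145.7, Σx² = 284, Σy² = 78.51
Sxx = Σx² − (Σx)²/n = 284 − 242 = 42
Sxy = Σxy − (Σx)(Σy)/n = -145.7 − (-113.85) = -31.85
Syy = Σy² − (Σy)²/n = 78.51 − 53.56125 = 24.94875
b = Sxy/Sxx = -31.85/42 = -0.758333
SSE = Syy − b·Sxy = 24.94875 − (-0.758333)·(-31.85) = 0.795833

0.796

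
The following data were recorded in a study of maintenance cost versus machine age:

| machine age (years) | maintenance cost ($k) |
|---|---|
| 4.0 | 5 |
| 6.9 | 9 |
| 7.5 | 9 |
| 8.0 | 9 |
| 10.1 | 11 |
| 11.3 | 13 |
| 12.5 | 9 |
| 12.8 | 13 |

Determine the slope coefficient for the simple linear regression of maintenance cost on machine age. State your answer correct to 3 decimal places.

n = 8, Σx = 73.1, Σy = 78, Σxy = 758.5, Σx² = 733.65
Sxx = Σx² − (Σx)²/n = 733.65 − 667.95125 = 65.69875
Sxy = Σxy − (Σx)(Σy)/n = 758.5 − 712.725 = 45.775
b = Sxy/Sxx = 45.775/65.69875 = 0.696741

0.697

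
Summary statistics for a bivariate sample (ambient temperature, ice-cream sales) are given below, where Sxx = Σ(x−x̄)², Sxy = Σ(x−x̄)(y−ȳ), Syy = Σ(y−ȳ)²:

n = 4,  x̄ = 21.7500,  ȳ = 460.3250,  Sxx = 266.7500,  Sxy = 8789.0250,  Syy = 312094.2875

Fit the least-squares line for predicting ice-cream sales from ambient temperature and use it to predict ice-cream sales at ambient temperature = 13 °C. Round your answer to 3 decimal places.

b = Sxy/Sxx = 8789.025/266.75 = 32.948547
a = ȳ − b·x̄ = 460.325 − 32.948547·21.75 = -256.305904
ŷ(13) = a + b·13 = -256.305904 + 32.948547·13 = 172.025211

172.025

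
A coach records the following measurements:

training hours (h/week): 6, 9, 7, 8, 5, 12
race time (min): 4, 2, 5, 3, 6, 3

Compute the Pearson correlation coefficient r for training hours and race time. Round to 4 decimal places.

n = 6, Σx = 47, Σy = 23, Σxy = 167, Σx² = 399, Σy² = 99
Sxx = Σx² − (Σx)²/n = 399 − 368.166667 = 30.833333
Sxy = Σxy − (Σx)(Σy)/n = 167 − 180.166667 = -13.166667
Syy = Σy² − (Σy)²/n = 99 − 88.166667 = 10.833333
r = Sxy/√(Sxx·Syy) = -13.166667/√(334.027778) = -13.166667/18.276427 = -0.720418

-0.7204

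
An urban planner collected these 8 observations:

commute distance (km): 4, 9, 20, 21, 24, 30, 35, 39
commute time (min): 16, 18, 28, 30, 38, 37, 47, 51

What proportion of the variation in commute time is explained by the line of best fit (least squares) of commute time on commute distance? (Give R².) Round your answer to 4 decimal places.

0.9627

n = 8, Σx = 182, Σy = 265, Σxy = 7072, Σx² = 5160, Σy² = 9887
Sxx = Σx² − (Σx)²/n = 5160 − 4140.5 = 1019.5
Sxy = Σxy − (Σx)(Σy)/n = 7072 − 6028.75 = 1043.25
Syy = Σy² − (Σy)²/n = 9887 − 8778.125 = 1108.875
R² = Sxy²/(Sxx·Syy) = (1043.25)²/(1019.5·1108.875) = 0.962735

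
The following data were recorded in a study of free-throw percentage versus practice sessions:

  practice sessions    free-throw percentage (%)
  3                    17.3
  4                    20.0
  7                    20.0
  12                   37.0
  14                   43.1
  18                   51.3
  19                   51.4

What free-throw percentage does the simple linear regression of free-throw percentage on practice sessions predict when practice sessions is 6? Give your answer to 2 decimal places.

n = 7, Σx = 77, Σy = 240.1, Σxy = 3219.3, Σx² = 1099
Sxx = Σx² − (Σx)²/n = 1099 − 847 = 252
Sxy = Σxy − (Σx)(Σy)/n = 3219.3 − 2641.1 = 578.2
b = Sxy/Sxx = 578.2/252 = 2.294444
a = ȳ − b·x̄ = 34.3 − 2.294444·11 = 9.061111
ŷ(6) = a + b·6 = 9.061111 + 2.294444·6 = 22.827778

22.83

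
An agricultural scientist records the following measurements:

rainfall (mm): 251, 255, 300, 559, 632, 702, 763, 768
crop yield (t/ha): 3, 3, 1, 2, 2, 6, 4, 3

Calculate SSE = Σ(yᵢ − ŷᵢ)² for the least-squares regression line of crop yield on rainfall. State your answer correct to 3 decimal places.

12.755

n = 8, Σx = 4230, Σy = 24, Σxy = 13768, Σx² = 2594728, Σy² = 88
Sxx = Σx² − (Σx)²/n = 2594728 − 2236612.5 = 358115.5
Sxy = Σxy − (Σx)(Σy)/n = 13768 − 12690 = 1078
Syy = Σy² − (Σy)²/n = 88 − 72 = 16
b = Sxy/Sxx = 1078/358115.5 = 0.003010
SSE = Syy − b·Sxy = 16 − 0.003010·1078 = 12.755002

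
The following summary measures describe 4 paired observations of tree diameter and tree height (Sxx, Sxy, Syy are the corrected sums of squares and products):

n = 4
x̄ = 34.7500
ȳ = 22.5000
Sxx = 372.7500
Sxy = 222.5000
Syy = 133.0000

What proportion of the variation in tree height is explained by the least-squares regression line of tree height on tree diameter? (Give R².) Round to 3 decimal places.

0.999

R² = Sxy²/(Sxx·Syy) = (222.5)²/(372.75·133) = 0.998598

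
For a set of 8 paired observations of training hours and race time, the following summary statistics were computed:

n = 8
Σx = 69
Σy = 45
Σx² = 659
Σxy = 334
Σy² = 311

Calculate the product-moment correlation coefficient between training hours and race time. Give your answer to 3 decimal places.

Sxx = Σx² − (Σx)²/n = 659 − 595.125 = 63.875
Sxy = Σxy − (Σx)(Σy)/n = 334 − 388.125 = -54.125
Syy = Σy² − (Σy)²/n = 311 − 253.125 = 57.875
r = Sxy/√(Sxx·Syy) = -54.125/√(3696.765625) = -54.125/60.801033 = -0.890199

-0.890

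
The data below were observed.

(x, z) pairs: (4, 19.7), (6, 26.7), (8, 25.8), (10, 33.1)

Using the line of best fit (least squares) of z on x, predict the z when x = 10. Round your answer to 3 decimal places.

32.220

n = 4, Σx = 28, Σy = 105.3, Σxy = 776.4, Σx² = 216
Sxx = Σx² − (Σx)²/n = 216 − 196 = 20
Sxy = Σxy − (Σx)(Σy)/n = 776.4 − 737.1 = 39.3
b = Sxy/Sxx = 39.3/20 = 1.965
a = ȳ − b·x̄ = 26.325 − 1.965·7 = 12.57
ŷ(10) = a + b·10 = 12.57 + 1.965·10 = 32.22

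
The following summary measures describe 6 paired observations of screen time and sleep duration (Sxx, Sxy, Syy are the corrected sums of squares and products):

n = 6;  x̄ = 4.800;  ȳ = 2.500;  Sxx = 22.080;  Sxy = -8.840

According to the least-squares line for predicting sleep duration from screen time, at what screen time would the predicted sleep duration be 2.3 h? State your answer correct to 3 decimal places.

5.300

b = Sxy/Sxx = -8.84/22.08 = -0.400362
a = ȳ − b·x̄ = 2.5 − (-0.400362)·4.8 = 4.421739
Set a + b·x = 2.3: x = (2.3 − 4.421739) / (-0.400362) = 5.299548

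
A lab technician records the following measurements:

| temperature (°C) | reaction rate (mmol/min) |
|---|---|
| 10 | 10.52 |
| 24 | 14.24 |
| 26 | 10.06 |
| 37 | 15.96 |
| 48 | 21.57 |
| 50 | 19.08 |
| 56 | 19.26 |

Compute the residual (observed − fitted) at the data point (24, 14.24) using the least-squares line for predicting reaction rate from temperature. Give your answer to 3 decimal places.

n = 7, Σx = 251, Σy = 110.69, Σxy = 4366.96, Σx² = 10661
Sxx = Σx² − (Σx)²/n = 10661 − 9000.142857 = 1660.857143
Sxy = Σxy − (Σx)(Σy)/n = 4366.96 − 3969.027143 = 397.932857
b = Sxy/Sxx = 397.932857/1660.857143 = 0.239595
a = ȳ − b·x̄ = 15.812857 − 0.239595·35.857143 = 7.221670
ŷ(24) = 7.221670 + 0.239595·24 = 12.971946
residual = y − ŷ = 14.24 − 12.971946 = 1.268054

1.268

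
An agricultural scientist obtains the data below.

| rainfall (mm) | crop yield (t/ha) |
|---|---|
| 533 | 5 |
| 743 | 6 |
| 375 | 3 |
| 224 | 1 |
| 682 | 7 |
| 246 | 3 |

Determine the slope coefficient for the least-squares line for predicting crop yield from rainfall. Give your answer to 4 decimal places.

n = 6, Σx = 2803, Σy = 25, Σxy = 13984, Σx² = 1552579
Sxx = Σx² − (Σx)²/n = 1552579 − 1309468.166667 = 243110.833333
Sxy = Σxy − (Σx)(Σy)/n = 13984 − 11679.166667 = 2304.833333
b = Sxy/Sxx = 2304.833333/243110.833333 = 0.009481

0.0095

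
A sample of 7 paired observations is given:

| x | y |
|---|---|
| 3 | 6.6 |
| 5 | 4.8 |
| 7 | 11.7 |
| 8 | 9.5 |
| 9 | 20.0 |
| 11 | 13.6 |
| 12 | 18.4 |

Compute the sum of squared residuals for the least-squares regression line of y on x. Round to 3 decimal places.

n = 7, Σx = 55, Σy = 84.6, Σxy = 752.1, Σx² = 493, Σy² = 1217.26
Sxx = Σx² − (Σx)²/n = 493 − 432.142857 = 60.857143
Sxy = Σxy − (Σx)(Σy)/n = 752.1 − 664.714286 = 87.385714
Syy = Σy² − (Σy)²/n = 1217.26 − 1022.451429 = 194.808571
b = Sxy/Sxx = 87.385714/60.857143 = 1.435915
SSE = Syy − b·Sxy = 194.808571 − 1.435915·87.385714 = 69.330070

69.330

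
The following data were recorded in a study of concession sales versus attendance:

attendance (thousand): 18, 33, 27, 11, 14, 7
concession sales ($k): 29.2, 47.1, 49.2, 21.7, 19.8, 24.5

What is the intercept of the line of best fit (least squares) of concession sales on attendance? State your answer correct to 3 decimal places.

n = 6, Σx = 110, Σy = 191.5, Σxy = 4095.7, Σx² = 2508
Sxx = Σx² − (Σx)²/n = 2508 − 2016.666667 = 491.333333
Sxy = Σxy − (Σx)(Σy)/n = 4095.7 − 3510.833333 = 584.866667
b = Sxy/Sxx = 584.866667/491.333333 = 1.190366
a = ȳ − b·x̄ = 31.916667 − 1.190366·18.333333 = 10.093284

10.093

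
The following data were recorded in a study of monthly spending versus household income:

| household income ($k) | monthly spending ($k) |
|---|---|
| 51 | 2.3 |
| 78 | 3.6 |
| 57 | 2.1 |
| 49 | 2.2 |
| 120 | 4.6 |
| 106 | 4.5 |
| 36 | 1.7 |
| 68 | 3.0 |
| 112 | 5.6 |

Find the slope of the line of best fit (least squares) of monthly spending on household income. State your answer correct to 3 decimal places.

n = 9, Σx = 677, Σy = 29.6, Σxy = 2547, Σx² = 58435
Sxx = Σx² − (Σx)²/n = 58435 − 50925.444444 = 7509.555556
Sxy = Σxy − (Σx)(Σy)/n = 2547 − 2226.577778 = 320.422222
b = Sxy/Sxx = 320.422222/7509.555556 = 0.042669

0.043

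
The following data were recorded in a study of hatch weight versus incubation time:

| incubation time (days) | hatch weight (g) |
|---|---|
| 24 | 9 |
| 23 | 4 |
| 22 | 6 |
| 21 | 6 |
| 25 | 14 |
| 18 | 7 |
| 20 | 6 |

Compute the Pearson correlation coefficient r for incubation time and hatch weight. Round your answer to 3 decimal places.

0.540

n = 7, Σx = 153, Σy = 52, Σxy = 1162, Σx² = 3379, Σy² = 450
Sxx = Σx² − (Σx)²/n = 3379 − 3344.142857 = 34.857143
Sxy = Σxy − (Σx)(Σy)/n = 1162 − 1136.571429 = 25.428571
Syy = Σy² − (Σy)²/n = 450 − 386.285714 = 63.714286
r = Sxy/√(Sxx·Syy) = 25.428571/√(2220.897959) = 25.428571/47.126404 = 0.539582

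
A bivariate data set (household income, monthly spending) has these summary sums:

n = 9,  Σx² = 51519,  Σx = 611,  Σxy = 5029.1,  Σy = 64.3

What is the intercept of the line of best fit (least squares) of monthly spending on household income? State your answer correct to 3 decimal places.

Sxx = Σx² − (Σx)²/n = 51519 − 41480.111111 = 10038.888889
Sxy = Σxy − (Σx)(Σy)/n = 5029.1 − 4365.255556 = 663.844444
b = Sxy/Sxx = 663.844444/10038.888889 = 0.066127
a = ȳ − b·x̄ = 7.144444 − 0.066127·67.888889 = 2.655137

2.655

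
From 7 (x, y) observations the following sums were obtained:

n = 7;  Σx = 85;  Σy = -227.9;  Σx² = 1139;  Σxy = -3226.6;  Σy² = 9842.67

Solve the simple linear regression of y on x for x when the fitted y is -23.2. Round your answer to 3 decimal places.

Sxx = Σx² − (Σx)²/n = 1139 − 1032.142857 = 106.857143
Sxy = Σxy − (Σx)(Σy)/n = -3226.6 − (-2767.357143) = -459.242857
b = Sxy/Sxx = -459.242857/106.857143 = -4.297727
a = ȳ − b·x̄ = -32.557143 − (-4.297727)·12.142857 = 19.629545
Set a + b·x = -23.2: x = (-23.2 − 19.629545) / (-4.297727) = 9.965627

9.966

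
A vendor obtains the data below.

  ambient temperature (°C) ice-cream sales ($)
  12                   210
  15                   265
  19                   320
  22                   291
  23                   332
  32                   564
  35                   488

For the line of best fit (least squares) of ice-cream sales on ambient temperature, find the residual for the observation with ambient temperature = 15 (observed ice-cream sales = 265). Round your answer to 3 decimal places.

n = 7, Σx = 158, Σy = 2470, Σxy = 61741, Σx² = 3992
Sxx = Σx² − (Σx)²/n = 3992 − 3566.285714 = 425.714286
Sxy = Σxy − (Σx)(Σy)/n = 61741 − 55751.428571 = 5989.571429
b = Sxy/Sxx = 5989.571429/425.714286 = 14.069463
a = ȳ − b·x̄ = 352.857143 − 14.069463·22.571429 = 35.289262
ŷ(15) = 35.289262 + 14.069463·15 = 246.331208
residual = y − ŷ = 265 − 246.331208 = 18.668792

18.669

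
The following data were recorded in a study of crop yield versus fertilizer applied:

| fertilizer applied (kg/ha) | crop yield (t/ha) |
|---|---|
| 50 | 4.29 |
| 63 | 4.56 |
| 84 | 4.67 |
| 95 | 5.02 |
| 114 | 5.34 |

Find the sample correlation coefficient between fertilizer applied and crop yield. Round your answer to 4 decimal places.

n = 5, Σx = 406, Σy = 23.88, Σxy = 1979.72, Σx² = 35546, Σy² = 114.7226
Sxx = Σx² − (Σx)²/n = 35546 − 32967.2 = 2578.8
Sxy = Σxy − (Σx)(Σy)/n = 1979.72 − 1939.056 = 40.664
Syy = Σy² − (Σy)²/n = 114.7226 − 114.05088 = 0.67172
r = Sxy/√(Sxx·Syy) = 40.664/√(1732.231536) = 40.664/41.620086 = 0.977028

0.9770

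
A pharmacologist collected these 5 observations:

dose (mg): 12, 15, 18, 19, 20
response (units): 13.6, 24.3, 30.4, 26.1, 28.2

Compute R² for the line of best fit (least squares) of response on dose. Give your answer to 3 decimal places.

0.776

n = 5, Σx = 84, Σy = 122.6, Σxy = 2134.8, Σx² = 1454, Σy² = 3176.06
Sxx = Σx² − (Σx)²/n = 1454 − 1411.2 = 42.8
Sxy = Σxy − (Σx)(Σy)/n = 2134.8 − 2059.68 = 75.12
Syy = Σy² − (Σy)²/n = 3176.06 − 3006.152 = 169.908
R² = Sxy²/(Sxx·Syy) = (75.12)²/(42.8·169.908) = 0.775985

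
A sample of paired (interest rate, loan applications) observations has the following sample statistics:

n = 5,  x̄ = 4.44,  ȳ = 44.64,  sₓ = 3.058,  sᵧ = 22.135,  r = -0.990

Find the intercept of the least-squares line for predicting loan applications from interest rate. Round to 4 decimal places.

76.4571

b = r · sᵧ/sₓ = -0.99 · 22.135/3.058 = -7.166007
a = ȳ − b·x̄ = 44.64 − (-7.166007)·4.44 = 76.457072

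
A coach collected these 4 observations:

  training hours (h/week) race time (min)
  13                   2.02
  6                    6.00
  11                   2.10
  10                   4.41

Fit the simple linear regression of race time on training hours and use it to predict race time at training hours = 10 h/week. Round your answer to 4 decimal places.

3.6325

n = 4, Σx = 40, Σy = 14.53, Σxy = 129.46, Σx² = 426
Sxx = Σx² − (Σx)²/n = 426 − 400 = 26
Sxy = Σxy − (Σx)(Σy)/n = 129.46 − 145.3 = -15.84
b = Sxy/Sxx = -15.84/26 = -0.609231
a = ȳ − b·x̄ = 3.6325 − (-0.609231)·10 = 9.724808
ŷ(10) = a + b·10 = 9.724808 + (-0.609231)·10 = 3.6325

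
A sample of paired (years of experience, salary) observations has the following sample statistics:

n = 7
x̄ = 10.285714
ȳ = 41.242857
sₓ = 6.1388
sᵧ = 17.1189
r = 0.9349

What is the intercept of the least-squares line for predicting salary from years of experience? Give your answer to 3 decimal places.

b = r · sᵧ/sₓ = 0.9349 · 17.1189/6.1388 = 2.607099
a = ȳ − b·x̄ = 41.242857 − 2.607099·10.285714 = 14.426982

14.427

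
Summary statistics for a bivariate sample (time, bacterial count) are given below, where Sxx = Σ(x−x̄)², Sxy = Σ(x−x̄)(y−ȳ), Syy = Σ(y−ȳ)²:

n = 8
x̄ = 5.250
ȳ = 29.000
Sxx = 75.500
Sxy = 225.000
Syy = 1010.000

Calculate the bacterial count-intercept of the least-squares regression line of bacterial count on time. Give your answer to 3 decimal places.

b = Sxy/Sxx = 225/75.5 = 2.980132
a = ȳ − b·x̄ = 29 − 2.980132·5.25 = 13.354305

13.354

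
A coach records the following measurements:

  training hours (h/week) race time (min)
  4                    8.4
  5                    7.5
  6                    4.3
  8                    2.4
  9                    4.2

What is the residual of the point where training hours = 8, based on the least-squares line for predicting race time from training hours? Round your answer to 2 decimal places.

-1.32

n = 5, Σx = 32, Σy = 26.8, Σxy = 153.9, Σx² = 222
Sxx = Σx² − (Σx)²/n = 222 − 204.8 = 17.2
Sxy = Σxy − (Σx)(Σy)/n = 153.9 − 171.52 = -17.62
b = Sxy/Sxx = -17.62/17.2 = -1.024419
a = ȳ − b·x̄ = 5.36 − (-1.024419)·6.4 = 11.916279
ŷ(8) = 11.916279 + (-1.024419)·8 = 3.720930
residual = y − ŷ = 2.4 − 3.720930 = -1.320930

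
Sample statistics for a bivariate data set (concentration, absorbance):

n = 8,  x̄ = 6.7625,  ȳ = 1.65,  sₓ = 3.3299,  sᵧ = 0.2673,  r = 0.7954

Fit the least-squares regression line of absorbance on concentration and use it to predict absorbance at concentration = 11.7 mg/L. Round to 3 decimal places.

1.965

b = r · sᵧ/sₓ = 0.7954 · 0.2673/3.3299 = 0.063849
a = ȳ − b·x̄ = 1.65 − 0.063849·6.7625 = 1.218222
ŷ(11.7) = a + b·11.7 = 1.218222 + 0.063849·11.7 = 1.965254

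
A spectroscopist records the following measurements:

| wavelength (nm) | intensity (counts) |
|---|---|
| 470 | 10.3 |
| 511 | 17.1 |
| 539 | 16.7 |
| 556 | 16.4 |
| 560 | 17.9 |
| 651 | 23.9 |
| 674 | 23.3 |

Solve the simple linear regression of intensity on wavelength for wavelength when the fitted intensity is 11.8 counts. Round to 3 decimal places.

n = 7, Σx = 3961, Σy = 125.6, Σxy = 72985.9, Σx² = 2273355
Sxx = Σx² − (Σx)²/n = 2273355 − 2241360.142857 = 31994.857143
Sxy = Σxy − (Σx)(Σy)/n = 72985.9 − 71071.657143 = 1914.242857
b = Sxy/Sxx = 1914.242857/31994.857143 = 0.059830
a = ȳ − b·x̄ = 17.942857 − 0.059830·565.857143 = -15.912209
Set a + b·x = 11.8: x = (11.8 − (-15.912209)) / 0.059830 = 463.184780

463.185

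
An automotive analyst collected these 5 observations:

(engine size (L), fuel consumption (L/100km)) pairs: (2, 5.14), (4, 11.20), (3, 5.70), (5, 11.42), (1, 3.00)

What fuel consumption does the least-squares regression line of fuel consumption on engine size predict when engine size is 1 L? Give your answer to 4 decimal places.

n = 5, Σx = 15, Σy = 36.46, Σxy = 132.28, Σx² = 55
Sxx = Σx² − (Σx)²/n = 55 − 45 = 10
Sxy = Σxy − (Σx)(Σy)/n = 132.28 − 109.38 = 22.9
b = Sxy/Sxx = 22.9/10 = 2.29
a = ȳ − b·x̄ = 7.292 − 2.29·3 = 0.422
ŷ(1) = a + b·1 = 0.422 + 2.29·1 = 2.712

2.7120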